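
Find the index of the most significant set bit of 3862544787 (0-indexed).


0b11100110001110011100000110010011. Highest set bit at position 31

31


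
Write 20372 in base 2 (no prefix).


20372 = 100111110010100 in binary

100111110010100


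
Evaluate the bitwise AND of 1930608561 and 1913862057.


0b1110011000100101011111110110001 & 0b1110010000100110011011110101001 = 0b1110010000100100011011110100001 = 1913796513

1913796513


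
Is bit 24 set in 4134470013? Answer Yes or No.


0b11110110011011110000000101111101, bit 24 = 0. No

No


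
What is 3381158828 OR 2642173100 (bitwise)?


0b11001001100010000110001110101100 | 0b10011101011111000101110010101100 = 0b11011101111111000111111110101100 = 3724312492

3724312492


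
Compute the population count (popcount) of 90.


0b1011010 has 4 set bits

4


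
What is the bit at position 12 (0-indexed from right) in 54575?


0b1101010100101111, position 12 = 1

1


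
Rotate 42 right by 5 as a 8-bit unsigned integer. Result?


Rotate 0b101010 right by 5 (8-bit) = 0b1010001 = 81

81


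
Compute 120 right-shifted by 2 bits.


0b1111000 >> 2 = 0b11110 = 30

30


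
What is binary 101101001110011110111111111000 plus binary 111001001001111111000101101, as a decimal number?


101101001110011110111111111000 + 111001001001111111000101101 = 110100010111101110111000100101 = 878636581

878636581


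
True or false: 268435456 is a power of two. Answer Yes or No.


0b10000000000000000000000000000. Only one bit set => Yes

Yes


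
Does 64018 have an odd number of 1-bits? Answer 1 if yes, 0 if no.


0b1111101000010010 has 8 ones => parity 0

0


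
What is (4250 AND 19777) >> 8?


Step 1: 4250 & 19777 = 0
Step 2: 0 >> 8 = 0

0


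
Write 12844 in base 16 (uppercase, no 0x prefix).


12844 = 322C hex

322C


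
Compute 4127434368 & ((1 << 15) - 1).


4127434368 & 32767 = 9856

9856


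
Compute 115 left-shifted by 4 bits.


0b1110011 << 4 = 0b11100110000 = 1840

1840


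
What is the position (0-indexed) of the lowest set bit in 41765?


0b1010001100100101. Lowest set bit at position 0

0


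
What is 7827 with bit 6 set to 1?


7827 | (1 << 6) = 7827 | 64 = 7891

7891


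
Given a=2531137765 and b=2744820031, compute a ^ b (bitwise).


2531137765 ^ 2744820031 = 893696474

893696474


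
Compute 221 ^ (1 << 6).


221 ^ (1 << 6) = 221 ^ 64 = 157

157


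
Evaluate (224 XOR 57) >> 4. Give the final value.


Step 1: 224 ^ 57 = 217
Step 2: 217 >> 4 = 13

13


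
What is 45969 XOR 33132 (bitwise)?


0b1011001110010001 ^ 0b1000000101101100 = 0b11001011111101 = 13053

13053


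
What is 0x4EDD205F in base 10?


4EDD205F hex = 1323114591 decimal

1323114591


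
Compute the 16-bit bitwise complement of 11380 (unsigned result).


~0b10110001110100 = 0b1101001110001011 = 54155 (16-bit unsigned)

54155


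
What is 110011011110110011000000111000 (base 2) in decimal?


110011011110110011000000111000 in decimal = 863711288

863711288


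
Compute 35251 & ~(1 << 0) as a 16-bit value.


35251 & ~(1 << 0) = 35250

35250


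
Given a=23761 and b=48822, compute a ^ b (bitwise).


23761 ^ 48822 = 57959

57959


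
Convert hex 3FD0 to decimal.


3FD0 hex = 16336 decimal

16336


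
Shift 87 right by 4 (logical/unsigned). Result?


0b1010111 >> 4 = 0b101 = 5

5


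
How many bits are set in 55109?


0b1101011101000101 has 9 set bits

9


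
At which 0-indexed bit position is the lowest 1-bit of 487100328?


0b11101000010001000111110101000. Lowest set bit at position 3

3


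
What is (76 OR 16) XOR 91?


Step 1: 76 | 16 = 92
Step 2: 92 ^ 91 = 7

7


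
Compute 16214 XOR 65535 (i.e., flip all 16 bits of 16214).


16214 ^ 65535 = 49321

49321


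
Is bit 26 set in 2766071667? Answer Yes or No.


0b10100100110111101110011101110011, bit 26 = 1. Yes

Yes


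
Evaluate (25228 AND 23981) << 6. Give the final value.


Step 1: 25228 & 23981 = 16524
Step 2: 16524 << 6 = 1057536

1057536


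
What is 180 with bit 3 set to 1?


180 | (1 << 3) = 180 | 8 = 188

188


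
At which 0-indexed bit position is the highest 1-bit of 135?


0b10000111. Highest set bit at position 7

7


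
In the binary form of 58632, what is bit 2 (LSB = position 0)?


0b1110010100001000, position 2 = 0

0


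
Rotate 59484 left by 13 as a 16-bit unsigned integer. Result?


Rotate 0b1110100001011100 left by 13 (16-bit) = 0b1001110100001011 = 40203

40203


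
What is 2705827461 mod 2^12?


2705827461 & 4095 = 1669

1669


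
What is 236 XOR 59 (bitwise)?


0b11101100 ^ 0b111011 = 0b11010111 = 215

215


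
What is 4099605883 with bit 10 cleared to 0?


4099605883 & ~(1 << 10) = 4099604859

4099604859


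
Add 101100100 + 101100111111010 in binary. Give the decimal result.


101100100 + 101100111111010 = 101101101011110 = 23390

23390


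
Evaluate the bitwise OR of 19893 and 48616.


0b100110110110101 | 0b1011110111101000 = 0b1111110111111101 = 65021

65021


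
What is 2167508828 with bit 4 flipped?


2167508828 ^ (1 << 4) = 2167508828 ^ 16 = 2167508812

2167508812


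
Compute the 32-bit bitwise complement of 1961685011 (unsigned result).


~0b1110100111011001111000000010011 = 0b10001011000100110000111111101100 = 2333282284 (32-bit unsigned)

2333282284


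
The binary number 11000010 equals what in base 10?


11000010 in decimal = 194

194


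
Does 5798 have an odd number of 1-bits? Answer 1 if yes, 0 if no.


0b1011010100110 has 7 ones => parity 1

1


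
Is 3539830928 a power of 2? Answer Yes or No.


0b11010010111111011000100010010000. Multiple bits set => No

No


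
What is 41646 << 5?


0b1010001010101110 << 5 = 0b101000101010111000000 = 1332672

1332672


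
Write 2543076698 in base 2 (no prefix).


2543076698 = 10010111100101000100010101011010 in binary

10010111100101000100010101011010


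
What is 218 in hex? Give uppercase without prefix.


218 = DA hex

DA


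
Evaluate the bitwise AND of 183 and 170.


0b10110111 & 0b10101010 = 0b10100010 = 162

162


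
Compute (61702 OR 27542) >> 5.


Step 1: 61702 | 27542 = 64406
Step 2: 64406 >> 5 = 2012

2012


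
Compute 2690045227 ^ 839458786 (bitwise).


0b10100000010101101101010100101011 ^ 0b110010000010010001111111100010 = 0b10010010010111111100101011001001 = 2455751369

2455751369


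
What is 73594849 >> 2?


0b100011000101111011111100001 >> 2 = 0b1000110001011110111111000 = 18398712

18398712


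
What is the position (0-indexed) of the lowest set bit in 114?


0b1110010. Lowest set bit at position 1

1


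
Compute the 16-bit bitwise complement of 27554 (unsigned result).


~0b110101110100010 = 0b1001010001011101 = 37981 (16-bit unsigned)

37981


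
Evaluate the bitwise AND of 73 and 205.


0b1001001 & 0b11001101 = 0b1001001 = 73

73


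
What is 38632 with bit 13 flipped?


38632 ^ (1 << 13) = 38632 ^ 8192 = 46824

46824


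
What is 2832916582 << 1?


0b10101000110110101110000001100110 << 1 = 0b101010001101101011100000011001100 = 5665833164

5665833164


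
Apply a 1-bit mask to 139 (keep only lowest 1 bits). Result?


139 & 1 = 1

1


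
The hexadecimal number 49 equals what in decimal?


49 hex = 73 decimal

73


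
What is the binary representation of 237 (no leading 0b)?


237 = 11101101 in binary

11101101


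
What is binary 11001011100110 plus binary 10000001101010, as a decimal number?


11001011100110 + 10000001101010 = 101001101010000 = 21328

21328


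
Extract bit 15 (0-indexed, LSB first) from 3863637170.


0b11100110010010100110110010110010, position 15 = 0

0


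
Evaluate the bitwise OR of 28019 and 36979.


0b110110101110011 | 0b1001000001110011 = 0b1111110101110011 = 64883

64883


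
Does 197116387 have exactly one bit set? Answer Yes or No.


0b1011101111111100000111100011. Multiple bits set => No

No


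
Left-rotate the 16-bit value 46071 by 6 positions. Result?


Rotate 0b1011001111110111 left by 6 (16-bit) = 0b1111110111101100 = 65004

65004


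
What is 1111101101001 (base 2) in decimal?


1111101101001 in decimal = 8041

8041


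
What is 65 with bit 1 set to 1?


65 | (1 << 1) = 65 | 2 = 67

67


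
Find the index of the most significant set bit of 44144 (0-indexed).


0b1010110001110000. Highest set bit at position 15

15


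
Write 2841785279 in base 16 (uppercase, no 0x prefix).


2841785279 = A96233BF hex

A96233BF


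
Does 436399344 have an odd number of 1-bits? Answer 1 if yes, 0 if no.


0b11010000000101110110011110000 has 13 ones => parity 1

1


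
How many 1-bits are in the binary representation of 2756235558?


0b10100100010010001101000100100110 has 12 set bits

12


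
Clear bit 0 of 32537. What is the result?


32537 & ~(1 << 0) = 32536

32536


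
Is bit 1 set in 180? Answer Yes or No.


0b10110100, bit 1 = 0. No

No


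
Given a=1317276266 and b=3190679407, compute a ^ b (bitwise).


1317276266 ^ 3190679407 = 4037668101

4037668101


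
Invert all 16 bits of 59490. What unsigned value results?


59490 ^ 65535 = 6045

6045


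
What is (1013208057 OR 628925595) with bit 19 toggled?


Step 1: 1013208057 | 628925595 = 1031600123
Step 2: 1031600123 ^ (1 << 19) = 1031600123 ^ 524288 = 1031075835

1031075835


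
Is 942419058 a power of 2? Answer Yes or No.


0b111000001011000010110001110010. Multiple bits set => No

No


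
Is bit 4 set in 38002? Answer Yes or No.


0b1001010001110010, bit 4 = 1. Yes

Yes


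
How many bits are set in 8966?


0b10001100000110 has 5 set bits

5


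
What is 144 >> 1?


0b10010000 >> 1 = 0b1001000 = 72

72


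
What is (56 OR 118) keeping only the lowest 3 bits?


Step 1: 56 | 118 = 126
Step 2: 126 & 7 = 6

6


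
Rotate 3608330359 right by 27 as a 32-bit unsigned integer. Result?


Rotate 0b11010111000100101100000001110111 right by 27 (32-bit) = 0b11100010010110000000111011111010 = 3797421818

3797421818


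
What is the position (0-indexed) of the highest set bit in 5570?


0b1010111000010. Highest set bit at position 12

12


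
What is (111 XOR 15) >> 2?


Step 1: 111 ^ 15 = 96
Step 2: 96 >> 2 = 24

24


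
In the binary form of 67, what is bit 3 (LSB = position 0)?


0b1000011, position 3 = 0

0


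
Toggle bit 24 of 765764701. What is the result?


765764701 ^ (1 << 24) = 765764701 ^ 16777216 = 748987485

748987485


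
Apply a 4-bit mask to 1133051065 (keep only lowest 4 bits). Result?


1133051065 & 15 = 9

9


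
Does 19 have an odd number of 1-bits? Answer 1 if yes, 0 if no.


0b10011 has 3 ones => parity 1

1


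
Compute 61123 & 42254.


0b1110111011000011 & 0b1010010100001110 = 0b1010010000000010 = 41986

41986


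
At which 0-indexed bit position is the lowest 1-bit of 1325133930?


0b1001110111110111111000001101010. Lowest set bit at position 1

1


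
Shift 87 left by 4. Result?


0b1010111 << 4 = 0b10101110000 = 1392

1392


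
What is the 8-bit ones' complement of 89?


89 ^ 255 = 166

166


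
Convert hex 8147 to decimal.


8147 hex = 33095 decimal

33095


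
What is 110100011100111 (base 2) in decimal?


110100011100111 in decimal = 26855

26855


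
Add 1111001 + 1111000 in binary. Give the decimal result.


1111001 + 1111000 = 11110001 = 241

241


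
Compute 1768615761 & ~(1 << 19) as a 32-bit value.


1768615761 & ~(1 << 19) = 1768091473

1768091473


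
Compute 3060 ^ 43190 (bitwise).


0b101111110100 ^ 0b1010100010110110 = 0b1010001101000010 = 41794

41794


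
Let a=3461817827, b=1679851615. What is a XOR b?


3461817827 ^ 1679851615 = 2859967932

2859967932


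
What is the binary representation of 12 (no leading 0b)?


12 = 1100 in binary

1100


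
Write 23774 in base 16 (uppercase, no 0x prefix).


23774 = 5CDE hex

5CDE


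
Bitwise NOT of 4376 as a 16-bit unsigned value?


~0b1000100011000 = 0b1110111011100111 = 61159 (16-bit unsigned)

61159


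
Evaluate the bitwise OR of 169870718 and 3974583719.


0b1010001000000000010101111110 | 0b11101100111001110101010110100111 = 0b11101110111001110101010111111111 = 4008138239

4008138239


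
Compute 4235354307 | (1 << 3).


4235354307 | (1 << 3) = 4235354307 | 8 = 4235354315

4235354315


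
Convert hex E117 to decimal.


E117 hex = 57623 decimal

57623


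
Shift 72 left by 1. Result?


0b1001000 << 1 = 0b10010000 = 144

144


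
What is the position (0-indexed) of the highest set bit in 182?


0b10110110. Highest set bit at position 7

7


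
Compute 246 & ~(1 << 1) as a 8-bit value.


246 & ~(1 << 1) = 244

244


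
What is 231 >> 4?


0b11100111 >> 4 = 0b1110 = 14

14


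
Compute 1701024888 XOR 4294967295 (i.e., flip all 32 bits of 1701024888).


1701024888 ^ 4294967295 = 2593942407

2593942407


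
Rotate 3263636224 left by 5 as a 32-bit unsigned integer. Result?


Rotate 0b11000010100001110010001100000000 left by 5 (32-bit) = 0b1010000111001000110000000011000 = 1357144088

1357144088


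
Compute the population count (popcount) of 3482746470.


0b11001111100101100111111001100110 has 20 set bits

20


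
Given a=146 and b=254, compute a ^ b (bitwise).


146 ^ 254 = 108

108


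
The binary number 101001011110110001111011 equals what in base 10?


101001011110110001111011 in decimal = 10873979

10873979


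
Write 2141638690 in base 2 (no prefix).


2141638690 = 1111111101001101101000000100010 in binary

1111111101001101101000000100010


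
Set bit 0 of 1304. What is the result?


1304 | (1 << 0) = 1304 | 1 = 1305

1305


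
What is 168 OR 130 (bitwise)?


0b10101000 | 0b10000010 = 0b10101010 = 170

170


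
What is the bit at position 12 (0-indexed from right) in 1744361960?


0b1100111111110001101100111101000, position 12 = 1

1


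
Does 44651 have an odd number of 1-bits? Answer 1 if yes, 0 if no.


0b1010111001101011 has 10 ones => parity 0

0


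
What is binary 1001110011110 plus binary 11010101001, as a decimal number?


1001110011110 + 11010101001 = 1101001000111 = 6727

6727


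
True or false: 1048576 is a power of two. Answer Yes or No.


0b100000000000000000000. Only one bit set => Yes

Yes


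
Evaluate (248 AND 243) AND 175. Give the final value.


Step 1: 248 & 243 = 240
Step 2: 240 & 175 = 160

160


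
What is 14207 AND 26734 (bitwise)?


0b11011101111111 & 0b110100001101110 = 0b10000001101110 = 8302

8302


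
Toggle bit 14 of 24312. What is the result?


24312 ^ (1 << 14) = 24312 ^ 16384 = 7928

7928


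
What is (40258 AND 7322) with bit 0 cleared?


Step 1: 40258 & 7322 = 7170
Step 2: 7170 & ~(1 << 0) = 7170

7170


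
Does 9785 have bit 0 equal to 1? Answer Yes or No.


0b10011000111001, bit 0 = 1. Yes

Yes


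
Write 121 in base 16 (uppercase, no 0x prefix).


121 = 79 hex

79


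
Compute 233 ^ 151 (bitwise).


0b11101001 ^ 0b10010111 = 0b1111110 = 126

126


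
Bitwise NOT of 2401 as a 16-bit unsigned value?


~0b100101100001 = 0b1111011010011110 = 63134 (16-bit unsigned)

63134


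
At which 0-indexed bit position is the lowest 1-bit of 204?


0b11001100. Lowest set bit at position 2

2


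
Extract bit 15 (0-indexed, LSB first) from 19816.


0b100110101101000, position 15 = 0

0


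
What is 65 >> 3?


0b1000001 >> 3 = 0b1000 = 8

8


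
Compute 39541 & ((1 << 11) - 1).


39541 & 2047 = 629

629


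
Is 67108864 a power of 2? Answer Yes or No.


0b100000000000000000000000000. Only one bit set => Yes

Yes


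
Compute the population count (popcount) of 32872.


0b1000000001101000 has 4 set bits

4


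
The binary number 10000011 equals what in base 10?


10000011 in decimal = 131

131


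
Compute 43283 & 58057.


0b1010100100010011 & 0b1110001011001001 = 0b1010000000000001 = 40961

40961


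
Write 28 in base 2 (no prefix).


28 = 11100 in binary

11100


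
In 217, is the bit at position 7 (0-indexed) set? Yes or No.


0b11011001, bit 7 = 1. Yes

Yes


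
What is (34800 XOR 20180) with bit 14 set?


Step 1: 34800 ^ 20180 = 51492
Step 2: 51492 | (1 << 14) = 51492 | 16384 = 51492

51492


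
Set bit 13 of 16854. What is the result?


16854 | (1 << 13) = 16854 | 8192 = 25046

25046


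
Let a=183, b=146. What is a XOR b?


183 ^ 146 = 37

37


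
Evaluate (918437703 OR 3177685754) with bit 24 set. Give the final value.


Step 1: 918437703 | 3177685754 = 3221209087
Step 2: 3221209087 | (1 << 24) = 3221209087 | 16777216 = 3221209087

3221209087


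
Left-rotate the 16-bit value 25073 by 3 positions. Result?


Rotate 0b110000111110001 left by 3 (16-bit) = 0b111110001011 = 3979

3979


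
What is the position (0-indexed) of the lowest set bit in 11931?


0b10111010011011. Lowest set bit at position 0

0


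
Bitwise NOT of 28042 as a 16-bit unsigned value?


~0b110110110001010 = 0b1001001001110101 = 37493 (16-bit unsigned)

37493


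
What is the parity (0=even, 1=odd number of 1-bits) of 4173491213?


0b11111000110000100110110000001101 has 15 ones => parity 1

1


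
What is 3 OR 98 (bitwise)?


0b11 | 0b1100010 = 0b1100011 = 99

99


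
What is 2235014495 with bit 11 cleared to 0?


2235014495 & ~(1 << 11) = 2235012447

2235012447


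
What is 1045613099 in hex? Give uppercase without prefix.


1045613099 = 3E52CA2B hex

3E52CA2B


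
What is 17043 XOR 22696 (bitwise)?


0b100001010010011 ^ 0b101100010101000 = 0b1101000111011 = 6715

6715


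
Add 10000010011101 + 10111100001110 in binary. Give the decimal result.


10000010011101 + 10111100001110 = 100111110101011 = 20395

20395


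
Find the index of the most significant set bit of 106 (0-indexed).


0b1101010. Highest set bit at position 6

6


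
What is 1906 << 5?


0b11101110010 << 5 = 0b1110111001000000 = 60992

60992


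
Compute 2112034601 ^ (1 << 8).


2112034601 ^ (1 << 8) = 2112034601 ^ 256 = 2112034345

2112034345


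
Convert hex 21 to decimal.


21 hex = 33 decimal

33


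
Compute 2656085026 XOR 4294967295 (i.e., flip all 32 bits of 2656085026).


2656085026 ^ 4294967295 = 1638882269

1638882269


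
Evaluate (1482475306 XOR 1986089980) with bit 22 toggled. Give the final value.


Step 1: 1482475306 ^ 1986089980 = 775787734
Step 2: 775787734 ^ (1 << 22) = 775787734 ^ 4194304 = 779982038

779982038


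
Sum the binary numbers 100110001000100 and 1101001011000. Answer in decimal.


100110001000100 + 1101001011000 = 110011010011100 = 26268

26268


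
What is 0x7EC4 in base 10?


7EC4 hex = 32452 decimal

32452


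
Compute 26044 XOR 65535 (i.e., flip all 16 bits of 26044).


26044 ^ 65535 = 39491

39491


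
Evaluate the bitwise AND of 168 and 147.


0b10101000 & 0b10010011 = 0b10000000 = 128

128


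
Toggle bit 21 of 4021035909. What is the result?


4021035909 ^ (1 << 21) = 4021035909 ^ 2097152 = 4018938757

4018938757


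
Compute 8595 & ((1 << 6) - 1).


8595 & 63 = 19

19


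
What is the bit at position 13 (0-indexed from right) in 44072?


0b1010110000101000, position 13 = 1

1


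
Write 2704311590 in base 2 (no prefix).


2704311590 = 10100001001100001000010100100110 in binary

10100001001100001000010100100110


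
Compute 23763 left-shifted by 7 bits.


0b101110011010011 << 7 = 0b1011100110100110000000 = 3041664

3041664


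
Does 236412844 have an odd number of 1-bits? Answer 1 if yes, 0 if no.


0b1110000101110101111110101100 has 17 ones => parity 1

1


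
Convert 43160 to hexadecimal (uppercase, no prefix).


43160 = A898 hex

A898


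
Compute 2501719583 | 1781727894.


0b10010101000111010011011000011111 | 0b1101010001100110000001010010110 = 0b11111111001111110011011010011111 = 4282332831

4282332831


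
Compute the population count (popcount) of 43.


0b101011 has 4 set bits

4


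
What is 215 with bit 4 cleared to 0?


215 & ~(1 << 4) = 199

199


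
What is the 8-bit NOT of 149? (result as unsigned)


~0b10010101 = 0b1101010 = 106 (8-bit unsigned)

106


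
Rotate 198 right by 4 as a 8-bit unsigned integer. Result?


Rotate 0b11000110 right by 4 (8-bit) = 0b1101100 = 108

108


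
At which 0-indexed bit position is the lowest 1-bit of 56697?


0b1101110101111001. Lowest set bit at position 0

0


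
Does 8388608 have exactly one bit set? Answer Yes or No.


0b100000000000000000000000. Only one bit set => Yes

Yes


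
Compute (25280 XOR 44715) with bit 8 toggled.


Step 1: 25280 ^ 44715 = 52331
Step 2: 52331 ^ (1 << 8) = 52331 ^ 256 = 52587

52587


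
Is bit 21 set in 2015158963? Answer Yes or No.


0b1111000000111001110001010110011, bit 21 = 0. No

No


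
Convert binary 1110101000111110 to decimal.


1110101000111110 in decimal = 59966

59966


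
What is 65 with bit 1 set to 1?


65 | (1 << 1) = 65 | 2 = 67

67


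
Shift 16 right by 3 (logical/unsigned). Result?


0b10000 >> 3 = 0b10 = 2

2


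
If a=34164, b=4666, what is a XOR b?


34164 ^ 4666 = 38734

38734


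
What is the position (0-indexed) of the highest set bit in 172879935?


0b1010010011011111000000111111. Highest set bit at position 27

27


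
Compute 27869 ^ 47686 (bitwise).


0b110110011011101 ^ 0b1011101001000110 = 0b1101011010011011 = 54939

54939


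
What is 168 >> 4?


0b10101000 >> 4 = 0b1010 = 10

10


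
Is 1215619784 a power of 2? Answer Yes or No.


0b1001000011101001110001011001000. Multiple bits set => No

No


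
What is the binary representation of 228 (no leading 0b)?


228 = 11100100 in binary

11100100


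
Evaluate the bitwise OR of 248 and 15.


0b11111000 | 0b1111 = 0b11111111 = 255

255


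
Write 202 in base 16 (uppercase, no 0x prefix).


202 = CA hex

CA


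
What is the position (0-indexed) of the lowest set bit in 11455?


0b10110010111111. Lowest set bit at position 0

0


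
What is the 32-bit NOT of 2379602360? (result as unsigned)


~0b10001101110101011101100110111000 = 0b1110010001010100010011001000111 = 1915364935 (32-bit unsigned)

1915364935


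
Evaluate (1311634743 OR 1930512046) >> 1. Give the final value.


Step 1: 1311634743 | 1930512046 = 2134767551
Step 2: 2134767551 >> 1 = 1067383775

1067383775


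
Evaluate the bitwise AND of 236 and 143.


0b11101100 & 0b10001111 = 0b10001100 = 140

140


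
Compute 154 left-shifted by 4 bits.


0b10011010 << 4 = 0b100110100000 = 2464

2464


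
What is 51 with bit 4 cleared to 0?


51 & ~(1 << 4) = 35

35


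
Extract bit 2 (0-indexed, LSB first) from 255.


0b11111111, position 2 = 1

1


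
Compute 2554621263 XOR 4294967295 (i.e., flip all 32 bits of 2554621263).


2554621263 ^ 4294967295 = 1740346032

1740346032


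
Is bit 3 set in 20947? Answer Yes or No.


0b101000111010011, bit 3 = 0. No

No


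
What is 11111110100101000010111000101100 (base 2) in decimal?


11111110100101000010111000101100 in decimal = 4271124012

4271124012


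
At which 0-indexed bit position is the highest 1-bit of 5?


0b101. Highest set bit at position 2

2


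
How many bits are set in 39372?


0b1001100111001100 has 8 set bits

8


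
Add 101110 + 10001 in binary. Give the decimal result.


101110 + 10001 = 111111 = 63

63


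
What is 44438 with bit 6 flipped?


44438 ^ (1 << 6) = 44438 ^ 64 = 44502

44502


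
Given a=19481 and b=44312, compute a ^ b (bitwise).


19481 ^ 44312 = 57601

57601


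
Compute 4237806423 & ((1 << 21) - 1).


4237806423 & 2097151 = 1559383

1559383


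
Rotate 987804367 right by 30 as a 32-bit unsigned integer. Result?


Rotate 0b111010111000001011001011001111 right by 30 (32-bit) = 0b11101011100000101100101100111100 = 3951217468

3951217468


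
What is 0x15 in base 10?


15 hex = 21 decimal

21


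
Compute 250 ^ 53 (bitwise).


0b11111010 ^ 0b110101 = 0b11001111 = 207

207


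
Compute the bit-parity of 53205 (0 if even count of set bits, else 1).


0b1100111111010101 has 11 ones => parity 1

1


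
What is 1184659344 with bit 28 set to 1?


1184659344 | (1 << 28) = 1184659344 | 268435456 = 1453094800

1453094800


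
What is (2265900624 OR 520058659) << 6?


Step 1: 2265900624 | 520058659 = 2684352371
Step 2: 2684352371 << 6 = 171798551744

171798551744


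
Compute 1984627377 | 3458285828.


0b1110110010010110000001010110001 | 0b11001110001000010100000100000100 = 0b11111110011010110100001110110101 = 4268442549

4268442549


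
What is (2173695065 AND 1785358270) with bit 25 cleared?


Step 1: 2173695065 & 1785358270 = 680984
Step 2: 680984 & ~(1 << 25) = 680984

680984


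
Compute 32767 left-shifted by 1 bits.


0b111111111111111 << 1 = 0b1111111111111110 = 65534

65534


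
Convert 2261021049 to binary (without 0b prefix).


2261021049 = 10000110110001000111000101111001 in binary

10000110110001000111000101111001


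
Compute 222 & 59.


0b11011110 & 0b111011 = 0b11010 = 26

26


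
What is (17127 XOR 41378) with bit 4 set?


Step 1: 17127 ^ 41378 = 58181
Step 2: 58181 | (1 << 4) = 58181 | 16 = 58197

58197


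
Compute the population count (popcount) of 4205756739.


0b11111010101011101100000101000011 has 17 set bits

17


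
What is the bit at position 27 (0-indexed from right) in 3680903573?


0b11011011011001100010000110010101, position 27 = 1

1


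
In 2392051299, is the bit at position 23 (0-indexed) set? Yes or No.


0b10001110100100111100111001100011, bit 23 = 1. Yes

Yes


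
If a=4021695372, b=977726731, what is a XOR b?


4021695372 ^ 977726731 = 3589332615

3589332615


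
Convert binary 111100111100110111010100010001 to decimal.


111100111100110111010100010001 in decimal = 1022588177

1022588177


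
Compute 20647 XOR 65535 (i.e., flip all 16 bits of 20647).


20647 ^ 65535 = 44888

44888


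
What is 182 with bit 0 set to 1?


182 | (1 << 0) = 182 | 1 = 183

183


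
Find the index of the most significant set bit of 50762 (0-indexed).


0b1100011001001010. Highest set bit at position 15

15


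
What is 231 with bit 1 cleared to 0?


231 & ~(1 << 1) = 229

229


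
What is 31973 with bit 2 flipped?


31973 ^ (1 << 2) = 31973 ^ 4 = 31969

31969


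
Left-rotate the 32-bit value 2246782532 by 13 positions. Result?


Rotate 0b10000101111010110010111001000100 left by 13 (32-bit) = 0b1100101110010001001000010111101 = 1707643069

1707643069


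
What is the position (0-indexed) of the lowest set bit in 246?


0b11110110. Lowest set bit at position 1

1


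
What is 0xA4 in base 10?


A4 hex = 164 decimal

164


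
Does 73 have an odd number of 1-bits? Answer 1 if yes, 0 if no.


0b1001001 has 3 ones => parity 1

1


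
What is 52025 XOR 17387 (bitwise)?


0b1100101100111001 ^ 0b100001111101011 = 0b1000100011010010 = 35026

35026


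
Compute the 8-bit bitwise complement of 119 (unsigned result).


~0b1110111 = 0b10001000 = 136 (8-bit unsigned)

136


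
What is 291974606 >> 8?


0b10001011001110010110111001110 >> 8 = 0b100010110011100101101 = 1140525

1140525


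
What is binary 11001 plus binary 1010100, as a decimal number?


11001 + 1010100 = 1101101 = 109

109


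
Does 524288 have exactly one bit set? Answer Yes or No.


0b10000000000000000000. Only one bit set => Yes

Yes


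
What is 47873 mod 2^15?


47873 & 32767 = 15105

15105


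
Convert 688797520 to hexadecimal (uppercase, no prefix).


688797520 = 290E3750 hex

290E3750


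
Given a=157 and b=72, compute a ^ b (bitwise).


157 ^ 72 = 213

213


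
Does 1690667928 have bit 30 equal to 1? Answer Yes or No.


0b1100100110001011000101110011000, bit 30 = 1. Yes

Yes


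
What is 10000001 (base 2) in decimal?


10000001 in decimal = 129

129


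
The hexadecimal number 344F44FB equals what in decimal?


344F44FB hex = 877610235 decimal

877610235


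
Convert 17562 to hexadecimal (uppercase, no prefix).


17562 = 449A hex

449A


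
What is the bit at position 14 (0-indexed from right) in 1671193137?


0b1100011100111000110001000110001, position 14 = 1

1


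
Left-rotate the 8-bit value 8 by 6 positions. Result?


Rotate 0b1000 left by 6 (8-bit) = 0b10 = 2

2


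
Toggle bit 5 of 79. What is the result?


79 ^ (1 << 5) = 79 ^ 32 = 111

111


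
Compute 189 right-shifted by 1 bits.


0b10111101 >> 1 = 0b1011110 = 94

94


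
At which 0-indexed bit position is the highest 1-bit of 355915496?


0b10101001101101101011011101000. Highest set bit at position 28

28


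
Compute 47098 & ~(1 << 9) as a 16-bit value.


47098 & ~(1 << 9) = 46586

46586


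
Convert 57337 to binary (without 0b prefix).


57337 = 1101111111111001 in binary

1101111111111001


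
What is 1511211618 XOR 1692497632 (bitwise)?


0b1011010000100110100001001100010 ^ 0b1100100111000010111011011100000 = 0b111110111100100011010010000010 = 1056060546

1056060546


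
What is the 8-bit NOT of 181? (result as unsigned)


~0b10110101 = 0b1001010 = 74 (8-bit unsigned)

74


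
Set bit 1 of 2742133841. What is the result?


2742133841 | (1 << 1) = 2742133841 | 2 = 2742133843

2742133843


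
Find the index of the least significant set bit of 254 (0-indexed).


0b11111110. Lowest set bit at position 1

1


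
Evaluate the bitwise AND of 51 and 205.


0b110011 & 0b11001101 = 0b1 = 1

1


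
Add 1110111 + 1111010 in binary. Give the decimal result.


1110111 + 1111010 = 11110001 = 241

241


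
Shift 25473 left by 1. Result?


0b110001110000001 << 1 = 0b1100011100000010 = 50946

50946


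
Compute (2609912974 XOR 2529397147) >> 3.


Step 1: 2609912974 ^ 2529397147 = 223581461
Step 2: 223581461 >> 3 = 27947682

27947682


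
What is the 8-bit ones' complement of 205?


205 ^ 255 = 50

50


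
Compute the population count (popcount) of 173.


0b10101101 has 5 set bits

5


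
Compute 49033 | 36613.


0b1011111110001001 | 0b1000111100000101 = 0b1011111110001101 = 49037

49037


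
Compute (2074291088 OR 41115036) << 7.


Step 1: 2074291088 | 41115036 = 2079555484
Step 2: 2079555484 << 7 = 266183101952

266183101952


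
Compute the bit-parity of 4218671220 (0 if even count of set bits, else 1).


0b11111011011100111101000001110100 has 19 ones => parity 1

1


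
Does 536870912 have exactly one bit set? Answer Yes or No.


0b100000000000000000000000000000. Only one bit set => Yes

Yes


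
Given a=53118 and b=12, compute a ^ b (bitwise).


53118 ^ 12 = 53106

53106


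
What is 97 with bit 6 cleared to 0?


97 & ~(1 << 6) = 33

33


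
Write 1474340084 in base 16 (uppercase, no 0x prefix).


1474340084 = 57E0A4F4 hex

57E0A4F4


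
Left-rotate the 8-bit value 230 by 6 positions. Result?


Rotate 0b11100110 left by 6 (8-bit) = 0b10111001 = 185

185


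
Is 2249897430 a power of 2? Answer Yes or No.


0b10000110000110101011010111010110. Multiple bits set => No

No


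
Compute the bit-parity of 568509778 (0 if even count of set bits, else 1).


0b100001111000101100010101010010 has 13 ones => parity 1

1


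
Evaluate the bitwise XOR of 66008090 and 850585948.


0b11111011110011010000011010 ^ 0b110010101100101110100101011100 = 0b110001010111011101110101000110 = 828235078

828235078


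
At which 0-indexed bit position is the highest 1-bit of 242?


0b11110010. Highest set bit at position 7

7


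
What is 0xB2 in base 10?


B2 hex = 178 decimal

178


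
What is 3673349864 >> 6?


0b11011010111100101101111011101000 >> 6 = 0b11011010111100101101111011 = 57396091

57396091


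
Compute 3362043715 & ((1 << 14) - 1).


3362043715 & 16383 = 14147

14147


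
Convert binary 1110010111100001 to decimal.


1110010111100001 in decimal = 58849

58849


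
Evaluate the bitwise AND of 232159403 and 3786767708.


0b1101110101100111100010101011 & 0b11100001101101010111110101011100 = 0b1100101000111100000001000 = 26507272

26507272


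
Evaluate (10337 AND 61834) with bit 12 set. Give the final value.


Step 1: 10337 & 61834 = 8192
Step 2: 8192 | (1 << 12) = 8192 | 4096 = 12288

12288


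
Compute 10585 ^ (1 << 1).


10585 ^ (1 << 1) = 10585 ^ 2 = 10587

10587


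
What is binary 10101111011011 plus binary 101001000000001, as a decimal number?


10101111011011 + 101001000000001 = 111110111011100 = 32220

32220


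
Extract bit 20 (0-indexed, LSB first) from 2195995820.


0b10000010111001000011110010101100, position 20 = 0

0


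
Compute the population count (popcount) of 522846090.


0b11111001010011111111110001010 has 19 set bits

19


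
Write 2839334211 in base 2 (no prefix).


2839334211 = 10101001001111001100110101000011 in binary

10101001001111001100110101000011


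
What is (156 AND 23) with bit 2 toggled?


Step 1: 156 & 23 = 20
Step 2: 20 ^ (1 << 2) = 20 ^ 4 = 16

16


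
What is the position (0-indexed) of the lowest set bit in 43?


0b101011. Lowest set bit at position 0

0


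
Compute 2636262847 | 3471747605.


0b10011101001000100010110110111111 | 0b11001110111011101010101000010101 = 0b11011111111011101010111110111111 = 3756961727

3756961727


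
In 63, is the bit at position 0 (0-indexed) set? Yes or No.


0b111111, bit 0 = 1. Yes

Yes


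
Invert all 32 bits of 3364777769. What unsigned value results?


3364777769 ^ 4294967295 = 930189526

930189526


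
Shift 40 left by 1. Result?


0b101000 << 1 = 0b1010000 = 80

80


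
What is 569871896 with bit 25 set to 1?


569871896 | (1 << 25) = 569871896 | 33554432 = 603426328

603426328


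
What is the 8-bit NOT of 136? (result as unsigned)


~0b10001000 = 0b1110111 = 119 (8-bit unsigned)

119


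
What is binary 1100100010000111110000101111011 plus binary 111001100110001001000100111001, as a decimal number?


1100100010000111110000101111011 + 111001100110001001000100111001 = 10011101110111000111001010110100 = 2648470196

2648470196


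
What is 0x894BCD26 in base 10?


894BCD26 hex = 2303446310 decimal

2303446310


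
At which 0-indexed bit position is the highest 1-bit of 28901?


0b111000011100101. Highest set bit at position 14

14


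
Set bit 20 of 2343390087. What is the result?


2343390087 | (1 << 20) = 2343390087 | 1048576 = 2344438663

2344438663


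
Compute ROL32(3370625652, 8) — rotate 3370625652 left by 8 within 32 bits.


Rotate 0b11001000111001111010101001110100 left by 8 (32-bit) = 0b11100111101010100111010011001000 = 3886707912

3886707912


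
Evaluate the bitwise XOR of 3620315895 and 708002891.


0b11010111110010011010001011110111 ^ 0b101010001100110100010001001011 = 0b11111101111110101110011010111100 = 4261078716

4261078716


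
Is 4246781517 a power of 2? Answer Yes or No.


0b11111101001000001011111001001101. Multiple bits set => No

No


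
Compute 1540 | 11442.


0b11000000100 | 0b10110010110010 = 0b10111010110110 = 11958

11958


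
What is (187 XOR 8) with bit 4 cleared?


Step 1: 187 ^ 8 = 179
Step 2: 179 & ~(1 << 4) = 163

163


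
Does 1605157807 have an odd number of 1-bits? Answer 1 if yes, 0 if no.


0b1011111101011001100001110101111 has 20 ones => parity 0

0


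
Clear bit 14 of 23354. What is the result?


23354 & ~(1 << 14) = 6970

6970


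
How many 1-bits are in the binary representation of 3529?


0b110111001001 has 7 set bits

7


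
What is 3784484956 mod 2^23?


3784484956 & 8388607 = 1222748

1222748


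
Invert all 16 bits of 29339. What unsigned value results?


29339 ^ 65535 = 36196

36196


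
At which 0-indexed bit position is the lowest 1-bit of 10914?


0b10101010100010. Lowest set bit at position 1

1


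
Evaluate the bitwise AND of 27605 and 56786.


0b110101111010101 & 0b1101110111010010 = 0b100100111010000 = 18896

18896


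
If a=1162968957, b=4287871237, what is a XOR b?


1162968957 ^ 4287871237 = 3133326968

3133326968


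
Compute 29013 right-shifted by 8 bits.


0b111000101010101 >> 8 = 0b1110001 = 113

113


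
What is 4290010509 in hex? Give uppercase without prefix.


4290010509 = FFB45D8D hex

FFB45D8D


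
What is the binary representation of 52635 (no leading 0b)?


52635 = 1100110110011011 in binary

1100110110011011


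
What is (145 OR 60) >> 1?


Step 1: 145 | 60 = 189
Step 2: 189 >> 1 = 94

94


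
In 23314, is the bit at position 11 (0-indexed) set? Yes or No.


0b101101100010010, bit 11 = 1. Yes

Yes


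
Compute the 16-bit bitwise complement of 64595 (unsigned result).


~0b1111110001010011 = 0b1110101100 = 940 (16-bit unsigned)

940


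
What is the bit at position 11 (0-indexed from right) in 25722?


0b110010001111010, position 11 = 0

0


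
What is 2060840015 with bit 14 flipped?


2060840015 ^ (1 << 14) = 2060840015 ^ 16384 = 2060823631

2060823631


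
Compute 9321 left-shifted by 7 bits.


0b10010001101001 << 7 = 0b100100011010010000000 = 1193088

1193088


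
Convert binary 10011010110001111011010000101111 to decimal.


10011010110001111011010000101111 in decimal = 2596779055

2596779055


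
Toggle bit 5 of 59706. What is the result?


59706 ^ (1 << 5) = 59706 ^ 32 = 59674

59674


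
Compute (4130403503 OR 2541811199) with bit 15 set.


Step 1: 4130403503 | 2541811199 = 4155569663
Step 2: 4155569663 | (1 << 15) = 4155569663 | 32768 = 4155569663

4155569663


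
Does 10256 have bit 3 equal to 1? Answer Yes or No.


0b10100000010000, bit 3 = 0. No

No


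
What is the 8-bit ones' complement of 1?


1 ^ 255 = 254

254


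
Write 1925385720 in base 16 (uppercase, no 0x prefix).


1925385720 = 72C30DF8 hex

72C30DF8


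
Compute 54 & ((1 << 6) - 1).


54 & 63 = 54

54


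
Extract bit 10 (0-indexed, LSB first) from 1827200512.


0b1101100111010001101111000000000, position 10 = 1

1


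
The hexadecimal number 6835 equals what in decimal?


6835 hex = 26677 decimal

26677


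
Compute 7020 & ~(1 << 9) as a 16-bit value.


7020 & ~(1 << 9) = 6508

6508


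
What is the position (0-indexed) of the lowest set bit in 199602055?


0b1011111001011010111110000111. Lowest set bit at position 0

0


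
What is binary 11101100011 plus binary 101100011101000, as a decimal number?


11101100011 + 101100011101000 = 110000001001011 = 24651

24651
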